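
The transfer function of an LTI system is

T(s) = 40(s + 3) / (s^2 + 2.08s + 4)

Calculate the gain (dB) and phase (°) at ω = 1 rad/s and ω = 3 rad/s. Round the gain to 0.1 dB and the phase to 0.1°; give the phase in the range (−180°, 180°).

At s = jω = j1:
zero (s+3): 3 + j1 → |·| = √(3²+1²) = √10 ≈ 3.1623, ∠ = arctan(1/3) ≈ 18.43°
quadratic: (j1)² + 2.08·j1 + 4 = 3 + j2.08 → |·| ≈ 3.6505, ∠ ≈ 34.73°
|T| = 40 · 3.1623 / 3.6505 ≈ 34.651
Gain = 20 log₁₀(34.651) ≈ 30.79 dB
∠T = 18.43° − 34.73° = -16.30°

At s = jω = j3:
zero (s+3): 3 + j3 → |·| = √(3²+3²) = √18 ≈ 4.2426, ∠ = arctan(3/3) ≈ 45.00°
quadratic: (j3)² + 2.08·j3 + 4 = -5 + j6.24 → |·| ≈ 7.9961, ∠ ≈ 128.70°
|T| = 40 · 4.2426 / 7.9961 ≈ 21.223
Gain = 20 log₁₀(21.223) ≈ 26.54 dB
∠T = 45.00° − 128.70° = -83.70°

ω = 1: 30.8 dB, -16.3°; ω = 3: 26.5 dB, -83.7°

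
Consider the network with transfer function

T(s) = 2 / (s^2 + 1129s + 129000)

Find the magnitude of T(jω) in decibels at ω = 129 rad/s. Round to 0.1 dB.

Substitute s = j129:
Numerator: 2 = 2 + j0
Denominator: (j129)^2 + 1129(j129) + 129000 = 112359 + j145641
|N| = √(2² + 0²) ≈ 2, ∠N ≈ 0.00°
|D| = √(112359² + 145641²) ≈ 1.8395e+05, ∠D ≈ 52.35°
|T| = 2 / 1.8395e+05 ≈ 1.0873e-05
Gain = 20 log₁₀(1.0873e-05) ≈ -99.27 dB

-99.3 dB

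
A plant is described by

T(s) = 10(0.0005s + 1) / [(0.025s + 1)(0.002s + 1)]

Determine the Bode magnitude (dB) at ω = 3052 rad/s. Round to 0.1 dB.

At ω = 3052 rad/s:
zero (1 + j3052·0.0005) = 1 + j1.526 → |·| ≈ 1.8245, ∠ ≈ 56.76°
pole (1 + j3052·0.025) = 1 + j76.3 → |·| ≈ 76.307, ∠ ≈ 89.25°
pole (1 + j3052·0.002) = 1 + j6.104 → |·| ≈ 6.1854, ∠ ≈ 80.70°
|T| = 10 · 1.8245 / (76.307 · 6.1854) ≈ 0.038656
Gain = 20 log₁₀(0.038656) ≈ -28.26 dB

-28.3 dB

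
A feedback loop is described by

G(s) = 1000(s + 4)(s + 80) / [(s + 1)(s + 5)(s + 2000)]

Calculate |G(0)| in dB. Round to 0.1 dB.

G(0) = 1000·4·80 / (1·5·2000) = 32
20 log₁₀(32) ≈ 30.10 dB

30.1 dB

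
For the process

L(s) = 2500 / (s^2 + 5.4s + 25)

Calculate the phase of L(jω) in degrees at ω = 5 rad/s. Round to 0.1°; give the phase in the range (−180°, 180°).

-90.0°

At s = jω = j5:
quadratic: (j5)² + 5.4·j5 + 25 = 0 + j27 → |·| ≈ 27, ∠ ≈ 90.00°
∠L = 0.00° − 90.00° = -90.00°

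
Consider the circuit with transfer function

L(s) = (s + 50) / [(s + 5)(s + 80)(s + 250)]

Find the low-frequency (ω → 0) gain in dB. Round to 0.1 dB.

-66.0 dB

L(0) = 1·50 / (5·80·250) = 0.0005
20 log₁₀(0.0005) ≈ -66.02 dB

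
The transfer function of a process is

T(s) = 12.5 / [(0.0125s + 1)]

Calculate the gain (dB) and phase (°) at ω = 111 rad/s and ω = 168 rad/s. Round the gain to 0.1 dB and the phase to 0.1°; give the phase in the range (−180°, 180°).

At ω = 111 rad/s:
pole (1 + j111·0.0125) = 1 + j1.3875 → |·| ≈ 1.7103, ∠ ≈ 54.22°
|T| = 12.5 · 1 / (1.7103) ≈ 7.3087
Gain = 20 log₁₀(7.3087) ≈ 17.28 dB
∠T = (0°) − (54.22°) = -54.22°

At ω = 168 rad/s:
pole (1 + j168·0.0125) = 1 + j2.1 → |·| ≈ 2.3259, ∠ ≈ 64.54°
|T| = 12.5 · 1 / (2.3259) ≈ 5.3743
Gain = 20 log₁₀(5.3743) ≈ 14.61 dB
∠T = (0°) − (64.54°) = -64.54°

ω = 111: 17.3 dB, -54.2°; ω = 168: 14.6 dB, -64.5°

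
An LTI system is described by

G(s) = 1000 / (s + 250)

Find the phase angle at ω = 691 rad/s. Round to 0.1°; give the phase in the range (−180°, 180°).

-70.1°

Substitute s = j691:
Numerator: 1000 = 1000 + j0
Denominator: (j691) + 250 = 250 + j691
|N| = √(1000² + 0²) ≈ 1000, ∠N ≈ 0.00°
|D| = √(250² + 691²) ≈ 734.83, ∠D ≈ 70.11°
∠G = 0.00° − 70.11° = -70.11°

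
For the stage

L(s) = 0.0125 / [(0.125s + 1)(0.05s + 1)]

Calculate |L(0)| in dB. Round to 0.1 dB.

-38.1 dB

L(0) = 0.0125 · 1 / 1 = 0.0125
20 log₁₀(0.0125) ≈ -38.06 dB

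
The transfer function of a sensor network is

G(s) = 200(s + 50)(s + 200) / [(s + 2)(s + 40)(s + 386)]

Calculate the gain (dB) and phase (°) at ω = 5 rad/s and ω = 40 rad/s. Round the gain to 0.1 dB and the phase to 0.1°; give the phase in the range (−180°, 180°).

At s = jω = j5:
zero (s+50): 50 + j5 → |·| = √(50²+5²) = √2525 ≈ 50.249, ∠ = arctan(5/50) ≈ 5.71°
zero (s+200): 200 + j5 → |·| = √(200²+5²) = √40025 ≈ 200.06, ∠ = arctan(5/200) ≈ 1.43°
pole (s+2): 2 + j5 → |·| = √(2²+5²) = √29 ≈ 5.3852, ∠ = arctan(5/2) ≈ 68.20°
pole (s+40): 40 + j5 → |·| = √(40²+5²) = √1625 ≈ 40.311, ∠ = arctan(5/40) ≈ 7.13°
pole (s+386): 386 + j5 → |·| = √(386²+5²) = √149021 ≈ 386.03, ∠ = arctan(5/386) ≈ 0.74°
|G| = 200 · 10053 / 83800 ≈ 23.993
Gain = 20 log₁₀(23.993) ≈ 27.60 dB
∠G = 7.14° − 76.07° = -68.93°

At s = jω = j40:
zero (s+50): 50 + j40 → |·| = √(50²+40²) = √4100 ≈ 64.031, ∠ = arctan(40/50) ≈ 38.66°
zero (s+200): 200 + j40 → |·| = √(200²+40²) = √41600 ≈ 203.96, ∠ = arctan(40/200) ≈ 11.31°
pole (s+2): 2 + j40 → |·| = √(2²+40²) = √1604 ≈ 40.05, ∠ = arctan(40/2) ≈ 87.14°
pole (s+40): 40 + j40 → |·| = √(40²+40²) = √3200 ≈ 56.569, ∠ = arctan(40/40) ≈ 45.00°
pole (s+386): 386 + j40 → |·| = √(386²+40²) = √150596 ≈ 388.07, ∠ = arctan(40/386) ≈ 5.92°
|G| = 200 · 13060 / 8.7921e+05 ≈ 2.9708
Gain = 20 log₁₀(2.9708) ≈ 9.46 dB
∠G = 49.97° − 138.06° = -88.09°

ω = 5: 27.6 dB, -68.9°; ω = 40: 9.5 dB, -88.1°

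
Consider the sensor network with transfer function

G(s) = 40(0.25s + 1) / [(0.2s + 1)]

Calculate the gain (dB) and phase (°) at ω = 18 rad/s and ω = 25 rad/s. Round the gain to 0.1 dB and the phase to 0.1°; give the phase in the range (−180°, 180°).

At ω = 18 rad/s:
zero (1 + j18·0.25) = 1 + j4.5 → |·| ≈ 4.6098, ∠ ≈ 77.47°
pole (1 + j18·0.2) = 1 + j3.6 → |·| ≈ 3.7363, ∠ ≈ 74.48°
|G| = 40 · 4.6098 / (3.7363) ≈ 49.351
Gain = 20 log₁₀(49.351) ≈ 33.87 dB
∠G = (77.47°) − (74.48°) = 2.99°

At ω = 25 rad/s:
zero (1 + j25·0.25) = 1 + j6.25 → |·| ≈ 6.3295, ∠ ≈ 80.91°
pole (1 + j25·0.2) = 1 + j5 → |·| ≈ 5.099, ∠ ≈ 78.69°
|G| = 40 · 6.3295 / (5.099) ≈ 49.653
Gain = 20 log₁₀(49.653) ≈ 33.92 dB
∠G = (80.91°) − (78.69°) = 2.22°

ω = 18: 33.9 dB, 3.0°; ω = 25: 33.9 dB, 2.2°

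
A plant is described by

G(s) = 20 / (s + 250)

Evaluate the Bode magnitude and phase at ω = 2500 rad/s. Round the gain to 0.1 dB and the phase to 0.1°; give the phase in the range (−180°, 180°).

-42.0 dB, -84.3°

At s = jω = j2500:
pole (s+250): 250 + j2500 → |·| = √(250²+2500²) = √6312500 ≈ 2512.5, ∠ = arctan(2500/250) ≈ 84.29°
|G| = 20 / 2512.5 ≈ 0.0079602
Gain = 20 log₁₀(0.0079602) ≈ -41.98 dB
∠G = 0.00° − 84.29° = -84.29°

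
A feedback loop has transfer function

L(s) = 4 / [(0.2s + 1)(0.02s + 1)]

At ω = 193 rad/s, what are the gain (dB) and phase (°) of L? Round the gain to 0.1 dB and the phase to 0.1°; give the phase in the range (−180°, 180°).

At ω = 193 rad/s:
pole (1 + j193·0.2) = 1 + j38.6 → |·| ≈ 38.613, ∠ ≈ 88.52°
pole (1 + j193·0.02) = 1 + j3.86 → |·| ≈ 3.9874, ∠ ≈ 75.48°
|L| = 4 · 1 / (38.613 · 3.9874) ≈ 0.02598
Gain = 20 log₁₀(0.02598) ≈ -31.71 dB
∠L = (0°) − (88.52° + 75.48°) = -164.00°

-31.7 dB, -164.0°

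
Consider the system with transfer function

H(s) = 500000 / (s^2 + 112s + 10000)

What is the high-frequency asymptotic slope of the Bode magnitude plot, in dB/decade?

-40 dB/decade

Each pole contributes −20 dB/decade at high frequency; each zero contributes +20 dB/decade.
Net: 0 zero(s) − 2 pole(s) → -40 dB/decade.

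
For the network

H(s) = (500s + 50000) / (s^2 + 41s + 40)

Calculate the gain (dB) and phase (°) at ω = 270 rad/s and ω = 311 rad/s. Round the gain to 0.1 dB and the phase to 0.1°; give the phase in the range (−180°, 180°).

Substitute s = j270:
Numerator: 500(j270) + 50000 = 50000 + j135000
Denominator: (j270)^2 + 41(j270) + 40 = -72860 + j11070
|N| = √(50000² + 135000²) ≈ 1.4396e+05, ∠N ≈ 69.68°
|D| = √(72860² + 11070²) ≈ 73696, ∠D ≈ 171.36°
|H| = 1.4396e+05 / 73696 ≈ 1.9534
Gain = 20 log₁₀(1.9534) ≈ 5.82 dB
∠H = 69.68° − 171.36° = -101.68°

Substitute s = j311:
Numerator: 500(j311) + 50000 = 50000 + j155500
Denominator: (j311)^2 + 41(j311) + 40 = -96681 + j12751
|N| = √(50000² + 155500²) ≈ 1.6334e+05, ∠N ≈ 72.18°
|D| = √(96681² + 12751²) ≈ 97518, ∠D ≈ 172.49°
|H| = 1.6334e+05 / 97518 ≈ 1.675
Gain = 20 log₁₀(1.675) ≈ 4.48 dB
∠H = 72.18° − 172.49° = -100.31°

ω = 270: 5.8 dB, -101.7°; ω = 311: 4.5 dB, -100.3°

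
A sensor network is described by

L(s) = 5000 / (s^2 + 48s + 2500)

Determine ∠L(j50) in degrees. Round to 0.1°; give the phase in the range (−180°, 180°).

-90.0°

At s = jω = j50:
quadratic: (j50)² + 48·j50 + 2500 = 0 + j2400 → |·| ≈ 2400, ∠ ≈ 90.00°
∠L = 0.00° − 90.00° = -90.00°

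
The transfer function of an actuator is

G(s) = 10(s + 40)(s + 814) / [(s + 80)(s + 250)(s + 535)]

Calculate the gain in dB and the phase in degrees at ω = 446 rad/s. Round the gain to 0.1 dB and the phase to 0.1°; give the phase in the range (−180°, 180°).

-31.8 dB, -66.8°

At s = jω = j446:
zero (s+40): 40 + j446 → |·| = √(40²+446²) = √200516 ≈ 447.79, ∠ = arctan(446/40) ≈ 84.88°
zero (s+814): 814 + j446 → |·| = √(814²+446²) = √861512 ≈ 928.18, ∠ = arctan(446/814) ≈ 28.72°
pole (s+80): 80 + j446 → |·| = √(80²+446²) = √205316 ≈ 453.12, ∠ = arctan(446/80) ≈ 79.83°
pole (s+250): 250 + j446 → |·| = √(250²+446²) = √261416 ≈ 511.29, ∠ = arctan(446/250) ≈ 60.73°
pole (s+535): 535 + j446 → |·| = √(535²+446²) = √485141 ≈ 696.52, ∠ = arctan(446/535) ≈ 39.82°
|G| = 10 · 4.1563e+05 / 1.6137e+08 ≈ 0.025756
Gain = 20 log₁₀(0.025756) ≈ -31.78 dB
∠G = 113.60° − 180.38° = -66.78°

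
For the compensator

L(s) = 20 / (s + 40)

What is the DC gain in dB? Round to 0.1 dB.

-6.0 dB

L(0) = 20 / (40) = 0.5
20 log₁₀(0.5) ≈ -6.02 dB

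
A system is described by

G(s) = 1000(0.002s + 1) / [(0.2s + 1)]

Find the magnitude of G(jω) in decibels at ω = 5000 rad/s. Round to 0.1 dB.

20.0 dB

At ω = 5000 rad/s:
zero (1 + j5000·0.002) = 1 + j10 → |·| ≈ 10.05, ∠ ≈ 84.29°
pole (1 + j5000·0.2) = 1 + j1000 → |·| ≈ 1000, ∠ ≈ 89.94°
|G| = 1000 · 10.05 / (1000) ≈ 10.05
Gain = 20 log₁₀(10.05) ≈ 20.04 dB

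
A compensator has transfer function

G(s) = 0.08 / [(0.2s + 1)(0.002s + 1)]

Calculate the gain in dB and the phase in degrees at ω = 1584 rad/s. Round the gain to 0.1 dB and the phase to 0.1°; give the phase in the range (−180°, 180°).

At ω = 1584 rad/s:
pole (1 + j1584·0.2) = 1 + j316.8 → |·| ≈ 316.8, ∠ ≈ 89.82°
pole (1 + j1584·0.002) = 1 + j3.168 → |·| ≈ 3.3221, ∠ ≈ 72.48°
|G| = 0.08 · 1 / (316.8 · 3.3221) ≈ 7.6014e-05
Gain = 20 log₁₀(7.6014e-05) ≈ -82.38 dB
∠G = (0°) − (89.82° + 72.48°) = -162.30°

-82.4 dB, -162.3°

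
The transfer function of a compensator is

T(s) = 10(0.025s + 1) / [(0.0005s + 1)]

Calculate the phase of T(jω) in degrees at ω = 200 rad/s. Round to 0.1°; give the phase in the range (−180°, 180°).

73.0°

At ω = 200 rad/s:
zero (1 + j200·0.025) = 1 + j5 → |·| ≈ 5.099, ∠ ≈ 78.69°
pole (1 + j200·0.0005) = 1 + j0.1 → |·| ≈ 1.005, ∠ ≈ 5.71°
∠T = (78.69°) − (5.71°) = 72.98°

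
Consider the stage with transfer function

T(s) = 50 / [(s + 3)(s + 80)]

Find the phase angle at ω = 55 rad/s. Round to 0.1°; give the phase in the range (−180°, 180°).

At s = jω = j55:
pole (s+3): 3 + j55 → |·| = √(3²+55²) = √3034 ≈ 55.082, ∠ = arctan(55/3) ≈ 86.88°
pole (s+80): 80 + j55 → |·| = √(80²+55²) = √9425 ≈ 97.082, ∠ = arctan(55/80) ≈ 34.51°
∠T = 0.00° − 121.39° = -121.39°

-121.4°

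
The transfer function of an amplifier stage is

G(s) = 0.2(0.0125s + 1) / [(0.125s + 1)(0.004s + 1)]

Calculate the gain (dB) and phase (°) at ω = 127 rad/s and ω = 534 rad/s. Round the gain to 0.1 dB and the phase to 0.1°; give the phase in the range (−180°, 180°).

At ω = 127 rad/s:
zero (1 + j127·0.0125) = 1 + j1.5875 → |·| ≈ 1.8762, ∠ ≈ 57.79°
pole (1 + j127·0.125) = 1 + j15.875 → |·| ≈ 15.906, ∠ ≈ 86.40°
pole (1 + j127·0.004) = 1 + j0.508 → |·| ≈ 1.1216, ∠ ≈ 26.93°
|G| = 0.2 · 1.8762 / (15.906 · 1.1216) ≈ 0.021033
Gain = 20 log₁₀(0.021033) ≈ -33.54 dB
∠G = (57.79°) − (86.40° + 26.93°) = -55.54°

At ω = 534 rad/s:
zero (1 + j534·0.0125) = 1 + j6.675 → |·| ≈ 6.7495, ∠ ≈ 81.48°
pole (1 + j534·0.125) = 1 + j66.75 → |·| ≈ 66.757, ∠ ≈ 89.14°
pole (1 + j534·0.004) = 1 + j2.136 → |·| ≈ 2.3585, ∠ ≈ 64.91°
|G| = 0.2 · 6.7495 / (66.757 · 2.3585) ≈ 0.0085737
Gain = 20 log₁₀(0.0085737) ≈ -41.34 dB
∠G = (81.48°) − (89.14° + 64.91°) = -72.57°

ω = 127: -33.5 dB, -55.5°; ω = 534: -41.3 dB, -72.6°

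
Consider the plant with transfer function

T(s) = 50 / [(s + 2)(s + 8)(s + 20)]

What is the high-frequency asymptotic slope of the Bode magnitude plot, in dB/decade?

Each pole contributes −20 dB/decade at high frequency; each zero contributes +20 dB/decade.
Net: 0 zero(s) − 3 pole(s) → -60 dB/decade.

-60 dB/decade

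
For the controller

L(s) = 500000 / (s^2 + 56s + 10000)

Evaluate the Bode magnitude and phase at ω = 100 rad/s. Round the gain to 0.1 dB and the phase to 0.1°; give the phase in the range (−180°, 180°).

At s = jω = j100:
quadratic: (j100)² + 56·j100 + 10000 = 0 + j5600 → |·| ≈ 5600, ∠ ≈ 90.00°
|L| = 500000 / 5600 ≈ 89.286
Gain = 20 log₁₀(89.286) ≈ 39.02 dB
∠L = 0.00° − 90.00° = -90.00°

39.0 dB, -90.0°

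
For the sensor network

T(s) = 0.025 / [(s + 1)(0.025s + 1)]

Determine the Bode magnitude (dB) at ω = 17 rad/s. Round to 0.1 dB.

At ω = 17 rad/s:
pole (1 + j17·1) = 1 + j17 → |·| ≈ 17.029, ∠ ≈ 86.63°
pole (1 + j17·0.025) = 1 + j0.425 → |·| ≈ 1.0866, ∠ ≈ 23.03°
|T| = 0.025 · 1 / (17.029 · 1.0866) ≈ 0.0013511
Gain = 20 log₁₀(0.0013511) ≈ -57.39 dB

-57.4 dB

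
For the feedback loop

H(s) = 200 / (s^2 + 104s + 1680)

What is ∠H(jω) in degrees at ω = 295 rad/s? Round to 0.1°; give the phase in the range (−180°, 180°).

Substitute s = j295:
Numerator: 200 = 200 + j0
Denominator: (j295)^2 + 104(j295) + 1680 = -85345 + j30680
|N| = √(200² + 0²) ≈ 200, ∠N ≈ 0.00°
|D| = √(85345² + 30680²) ≈ 90692, ∠D ≈ 160.23°
∠H = 0.00° − 160.23° = -160.23°

-160.2°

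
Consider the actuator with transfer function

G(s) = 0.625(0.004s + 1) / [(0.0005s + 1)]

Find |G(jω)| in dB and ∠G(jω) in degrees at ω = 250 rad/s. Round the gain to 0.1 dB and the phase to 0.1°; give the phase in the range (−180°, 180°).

-1.1 dB, 37.9°

At ω = 250 rad/s:
zero (1 + j250·0.004) = 1 + j1 → |·| ≈ 1.4142, ∠ ≈ 45.00°
pole (1 + j250·0.0005) = 1 + j0.125 → |·| ≈ 1.0078, ∠ ≈ 7.13°
|G| = 0.625 · 1.4142 / (1.0078) ≈ 0.87703
Gain = 20 log₁₀(0.87703) ≈ -1.14 dB
∠G = (45.00°) − (7.13°) = 37.87°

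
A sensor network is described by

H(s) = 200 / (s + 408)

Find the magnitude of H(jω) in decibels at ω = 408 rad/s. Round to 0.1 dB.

Substitute s = j408:
Numerator: 200 = 200 + j0
Denominator: (j408) + 408 = 408 + j408
|N| = √(200² + 0²) ≈ 200, ∠N ≈ 0.00°
|D| = √(408² + 408²) ≈ 577, ∠D ≈ 45.00°
|H| = 200 / 577 ≈ 0.34662
Gain = 20 log₁₀(0.34662) ≈ -9.20 dB

-9.2 dB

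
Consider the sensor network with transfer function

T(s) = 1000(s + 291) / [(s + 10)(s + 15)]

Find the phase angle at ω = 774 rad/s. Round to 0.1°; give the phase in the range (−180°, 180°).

At s = jω = j774:
zero (s+291): 291 + j774 → |·| = √(291²+774²) = √683757 ≈ 826.9, ∠ = arctan(774/291) ≈ 69.40°
pole (s+10): 10 + j774 → |·| = √(10²+774²) = √599176 ≈ 774.06, ∠ = arctan(774/10) ≈ 89.26°
pole (s+15): 15 + j774 → |·| = √(15²+774²) = √599301 ≈ 774.15, ∠ = arctan(774/15) ≈ 88.89°
∠T = 69.40° − 178.15° = -108.75°

-108.8°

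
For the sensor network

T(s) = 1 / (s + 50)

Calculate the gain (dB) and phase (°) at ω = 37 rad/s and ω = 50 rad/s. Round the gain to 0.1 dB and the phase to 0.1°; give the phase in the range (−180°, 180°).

At s = jω = j37:
pole (s+50): 50 + j37 → |·| = √(50²+37²) = √3869 ≈ 62.201, ∠ = arctan(37/50) ≈ 36.50°
|T| = 1 / 62.201 ≈ 0.016077
Gain = 20 log₁₀(0.016077) ≈ -35.88 dB
∠T = 0.00° − 36.50° = -36.50°

At s = jω = j50:
pole (s+50): 50 + j50 → |·| = √(50²+50²) = √5000 ≈ 70.711, ∠ = arctan(50/50) ≈ 45.00°
|T| = 1 / 70.711 ≈ 0.014142
Gain = 20 log₁₀(0.014142) ≈ -36.99 dB
∠T = 0.00° − 45.00° = -45.00°

ω = 37: -35.9 dB, -36.5°; ω = 50: -37.0 dB, -45.0°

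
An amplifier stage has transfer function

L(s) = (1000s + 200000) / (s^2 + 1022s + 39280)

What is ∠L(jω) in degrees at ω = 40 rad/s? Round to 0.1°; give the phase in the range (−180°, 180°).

-36.0°

Substitute s = j40:
Numerator: 1000(j40) + 200000 = 200000 + j40000
Denominator: (j40)^2 + 1022(j40) + 39280 = 37680 + j40880
|N| = √(200000² + 40000²) ≈ 2.0396e+05, ∠N ≈ 11.31°
|D| = √(37680² + 40880²) ≈ 55596, ∠D ≈ 47.33°
∠L = 11.31° − 47.33° = -36.02°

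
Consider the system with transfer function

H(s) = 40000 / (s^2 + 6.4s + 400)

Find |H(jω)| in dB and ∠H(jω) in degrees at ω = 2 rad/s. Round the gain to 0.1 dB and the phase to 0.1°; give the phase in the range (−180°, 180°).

At s = jω = j2:
quadratic: (j2)² + 6.4·j2 + 400 = 396 + j12.8 → |·| ≈ 396.21, ∠ ≈ 1.85°
|H| = 40000 / 396.21 ≈ 100.96
Gain = 20 log₁₀(100.96) ≈ 40.08 dB
∠H = 0.00° − 1.85° = -1.85°

40.1 dB, -1.9°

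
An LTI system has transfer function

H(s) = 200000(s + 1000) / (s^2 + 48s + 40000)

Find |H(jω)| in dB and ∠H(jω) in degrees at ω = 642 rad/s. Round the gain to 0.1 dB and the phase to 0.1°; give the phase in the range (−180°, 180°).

56.1 dB, -142.6°

At s = jω = j642:
zero (s+1000): 1000 + j642 → |·| = √(1000²+642²) = √1412164 ≈ 1188.3, ∠ = arctan(642/1000) ≈ 32.70°
quadratic: (j642)² + 48·j642 + 40000 = -372164 + j30816 → |·| ≈ 3.7344e+05, ∠ ≈ 175.27°
|H| = 200000 · 1188.3 / 3.7344e+05 ≈ 636.41
Gain = 20 log₁₀(636.41) ≈ 56.07 dB
∠H = 32.70° − 175.27° = -142.57°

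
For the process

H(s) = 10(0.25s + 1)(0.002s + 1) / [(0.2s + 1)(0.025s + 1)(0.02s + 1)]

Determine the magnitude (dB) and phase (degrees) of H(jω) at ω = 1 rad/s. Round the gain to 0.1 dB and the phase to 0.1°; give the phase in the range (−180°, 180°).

At ω = 1 rad/s:
zero (1 + j1·0.25) = 1 + j0.25 → |·| ≈ 1.0308, ∠ ≈ 14.04°
zero (1 + j1·0.002) = 1 + j0.002 → |·| ≈ 1, ∠ ≈ 0.11°
pole (1 + j1·0.2) = 1 + j0.2 → |·| ≈ 1.0198, ∠ ≈ 11.31°
pole (1 + j1·0.025) = 1 + j0.025 → |·| ≈ 1.0003, ∠ ≈ 1.43°
pole (1 + j1·0.02) = 1 + j0.02 → |·| ≈ 1.0002, ∠ ≈ 1.15°
|H| = 10 · 1.0308 · 1 / (1.0198 · 1.0003 · 1.0002) ≈ 10.103
Gain = 20 log₁₀(10.103) ≈ 20.09 dB
∠H = (14.04° + 0.11°) − (11.31° + 1.43° + 1.15°) = 0.26°

20.1 dB, 0.3°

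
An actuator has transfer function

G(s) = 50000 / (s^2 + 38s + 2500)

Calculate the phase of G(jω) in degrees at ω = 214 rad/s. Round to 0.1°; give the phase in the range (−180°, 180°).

-169.4°

At s = jω = j214:
quadratic: (j214)² + 38·j214 + 2500 = -43296 + j8132 → |·| ≈ 44053, ∠ ≈ 169.36°
∠G = 0.00° − 169.36° = -169.36°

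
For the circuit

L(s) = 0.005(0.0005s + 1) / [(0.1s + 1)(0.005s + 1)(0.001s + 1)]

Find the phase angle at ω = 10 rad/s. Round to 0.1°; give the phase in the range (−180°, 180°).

-48.1°

At ω = 10 rad/s:
zero (1 + j10·0.0005) = 1 + j0.005 → |·| ≈ 1, ∠ ≈ 0.29°
pole (1 + j10·0.1) = 1 + j1 → |·| ≈ 1.4142, ∠ ≈ 45.00°
pole (1 + j10·0.005) = 1 + j0.05 → |·| ≈ 1.0012, ∠ ≈ 2.86°
pole (1 + j10·0.001) = 1 + j0.01 → |·| ≈ 1, ∠ ≈ 0.57°
∠L = (0.29°) − (45.00° + 2.86° + 0.57°) = -48.14°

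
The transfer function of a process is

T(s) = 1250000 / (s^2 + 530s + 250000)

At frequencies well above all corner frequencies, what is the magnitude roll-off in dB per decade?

Each pole contributes −20 dB/decade at high frequency; each zero contributes +20 dB/decade.
Net: 0 zero(s) − 2 pole(s) → -40 dB/decade.

-40 dB/decade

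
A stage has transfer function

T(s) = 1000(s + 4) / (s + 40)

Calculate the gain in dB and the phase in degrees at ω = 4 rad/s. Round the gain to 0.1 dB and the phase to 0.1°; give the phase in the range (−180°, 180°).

At s = jω = j4:
zero (s+4): 4 + j4 → |·| = √(4²+4²) = √32 ≈ 5.6569, ∠ = arctan(4/4) ≈ 45.00°
pole (s+40): 40 + j4 → |·| = √(40²+4²) = √1616 ≈ 40.2, ∠ = arctan(4/40) ≈ 5.71°
|T| = 1000 · 5.6569 / 40.2 ≈ 140.72
Gain = 20 log₁₀(140.72) ≈ 42.97 dB
∠T = 45.00° − 5.71° = 39.29°

43.0 dB, 39.3°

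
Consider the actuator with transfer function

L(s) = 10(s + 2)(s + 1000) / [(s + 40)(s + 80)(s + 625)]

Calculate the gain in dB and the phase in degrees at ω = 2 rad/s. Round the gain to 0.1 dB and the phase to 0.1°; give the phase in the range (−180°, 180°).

At s = jω = j2:
zero (s+2): 2 + j2 → |·| = √(2²+2²) = √8 ≈ 2.8284, ∠ = arctan(2/2) ≈ 45.00°
zero (s+1000): 1000 + j2 → |·| = √(1000²+2²) = √1000004 ≈ 1000, ∠ = arctan(2/1000) ≈ 0.11°
pole (s+40): 40 + j2 → |·| = √(40²+2²) = √1604 ≈ 40.05, ∠ = arctan(2/40) ≈ 2.86°
pole (s+80): 80 + j2 → |·| = √(80²+2²) = √6404 ≈ 80.025, ∠ = arctan(2/80) ≈ 1.43°
pole (s+625): 625 + j2 → |·| = √(625²+2²) = √390629 ≈ 625, ∠ = arctan(2/625) ≈ 0.18°
|L| = 10 · 2828.4 / 2.0031e+06 ≈ 0.01412
Gain = 20 log₁₀(0.01412) ≈ -37.00 dB
∠L = 45.11° − 4.47° = 40.64°

-37.0 dB, 40.6°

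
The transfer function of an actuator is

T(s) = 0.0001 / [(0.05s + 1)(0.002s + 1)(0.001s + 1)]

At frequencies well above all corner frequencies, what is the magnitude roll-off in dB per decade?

Each pole contributes −20 dB/decade at high frequency; each zero contributes +20 dB/decade.
Net: 0 zero(s) − 3 pole(s) → -60 dB/decade.

-60 dB/decade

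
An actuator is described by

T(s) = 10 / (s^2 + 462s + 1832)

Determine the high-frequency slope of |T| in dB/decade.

-40 dB/decade

Each pole contributes −20 dB/decade at high frequency; each zero contributes +20 dB/decade.
Net: 0 zero(s) − 2 pole(s) → -40 dB/decade.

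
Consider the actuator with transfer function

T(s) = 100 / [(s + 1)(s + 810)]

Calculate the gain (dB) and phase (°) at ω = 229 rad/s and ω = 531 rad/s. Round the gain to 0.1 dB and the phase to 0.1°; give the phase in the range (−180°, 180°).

At s = jω = j229:
pole (s+1): 1 + j229 → |·| = √(1²+229²) = √52442 ≈ 229, ∠ = arctan(229/1) ≈ 89.75°
pole (s+810): 810 + j229 → |·| = √(810²+229²) = √708541 ≈ 841.75, ∠ = arctan(229/810) ≈ 15.79°
|T| = 100 / 1.9276e+05 ≈ 0.00051878
Gain = 20 log₁₀(0.00051878) ≈ -65.70 dB
∠T = 0.00° − 105.54° = -105.54°

At s = jω = j531:
pole (s+1): 1 + j531 → |·| = √(1²+531²) = √281962 ≈ 531, ∠ = arctan(531/1) ≈ 89.89°
pole (s+810): 810 + j531 → |·| = √(810²+531²) = √938061 ≈ 968.54, ∠ = arctan(531/810) ≈ 33.25°
|T| = 100 / 5.1429e+05 ≈ 0.00019444
Gain = 20 log₁₀(0.00019444) ≈ -74.22 dB
∠T = 0.00° − 123.14° = -123.14°

ω = 229: -65.7 dB, -105.5°; ω = 531: -74.2 dB, -123.1°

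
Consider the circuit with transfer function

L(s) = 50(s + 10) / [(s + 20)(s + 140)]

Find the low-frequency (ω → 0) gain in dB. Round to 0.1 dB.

L(0) = 50·10 / (20·140) ≈ 0.17857
20 log₁₀(0.17857) ≈ -14.96 dB

-15.0 dB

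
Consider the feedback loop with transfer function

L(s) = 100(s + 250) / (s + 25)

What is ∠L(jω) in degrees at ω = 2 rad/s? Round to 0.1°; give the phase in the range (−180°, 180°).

-4.1°

At s = jω = j2:
zero (s+250): 250 + j2 → |·| = √(250²+2²) = √62504 ≈ 250.01, ∠ = arctan(2/250) ≈ 0.46°
pole (s+25): 25 + j2 → |·| = √(25²+2²) = √629 ≈ 25.08, ∠ = arctan(2/25) ≈ 4.57°
∠L = 0.46° − 4.57° = -4.11°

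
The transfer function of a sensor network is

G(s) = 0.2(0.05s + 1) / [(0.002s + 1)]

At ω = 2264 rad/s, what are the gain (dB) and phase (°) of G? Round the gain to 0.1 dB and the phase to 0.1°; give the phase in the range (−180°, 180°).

At ω = 2264 rad/s:
zero (1 + j2264·0.05) = 1 + j113.2 → |·| ≈ 113.2, ∠ ≈ 89.49°
pole (1 + j2264·0.002) = 1 + j4.528 → |·| ≈ 4.6371, ∠ ≈ 77.55°
|G| = 0.2 · 113.2 / (4.6371) ≈ 4.8824
Gain = 20 log₁₀(4.8824) ≈ 13.77 dB
∠G = (89.49°) − (77.55°) = 11.94°

13.8 dB, 11.9°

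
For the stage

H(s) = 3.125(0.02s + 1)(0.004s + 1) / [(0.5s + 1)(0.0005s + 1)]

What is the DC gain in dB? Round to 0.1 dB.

H(0) = 3.125 · 1 / 1 = 3.125
20 log₁₀(3.125) ≈ 9.90 dB

9.9 dB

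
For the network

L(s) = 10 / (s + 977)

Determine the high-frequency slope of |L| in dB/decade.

-20 dB/decade

Each pole contributes −20 dB/decade at high frequency; each zero contributes +20 dB/decade.
Net: 0 zero(s) − 1 pole(s) → -20 dB/decade.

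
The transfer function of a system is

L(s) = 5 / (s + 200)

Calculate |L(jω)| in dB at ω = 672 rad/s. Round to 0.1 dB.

-42.9 dB

Substitute s = j672:
Numerator: 5 = 5 + j0
Denominator: (j672) + 200 = 200 + j672
|N| = √(5² + 0²) ≈ 5, ∠N ≈ 0.00°
|D| = √(200² + 672²) ≈ 701.13, ∠D ≈ 73.43°
|L| = 5 / 701.13 ≈ 0.0071313
Gain = 20 log₁₀(0.0071313) ≈ -42.94 dB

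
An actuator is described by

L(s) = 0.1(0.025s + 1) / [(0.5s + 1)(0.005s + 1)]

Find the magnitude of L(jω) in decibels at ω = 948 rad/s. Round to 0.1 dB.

-59.7 dB

At ω = 948 rad/s:
zero (1 + j948·0.025) = 1 + j23.7 → |·| ≈ 23.721, ∠ ≈ 87.58°
pole (1 + j948·0.5) = 1 + j474 → |·| ≈ 474, ∠ ≈ 89.88°
pole (1 + j948·0.005) = 1 + j4.74 → |·| ≈ 4.8443, ∠ ≈ 78.09°
|L| = 0.1 · 23.721 / (474 · 4.8443) ≈ 0.0010331
Gain = 20 log₁₀(0.0010331) ≈ -59.72 dB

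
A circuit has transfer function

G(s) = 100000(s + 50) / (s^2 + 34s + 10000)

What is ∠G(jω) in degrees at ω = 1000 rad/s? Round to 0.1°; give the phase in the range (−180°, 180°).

At s = jω = j1000:
zero (s+50): 50 + j1000 → |·| = √(50²+1000²) = √1002500 ≈ 1001.2, ∠ = arctan(1000/50) ≈ 87.14°
quadratic: (j1000)² + 34·j1000 + 10000 = -990000 + j34000 → |·| ≈ 9.9058e+05, ∠ ≈ 178.03°
∠G = 87.14° − 178.03° = -90.89°

-90.9°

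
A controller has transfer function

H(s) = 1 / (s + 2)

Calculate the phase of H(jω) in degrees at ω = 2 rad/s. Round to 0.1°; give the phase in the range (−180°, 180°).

-45.0°

Substitute s = j2:
Numerator: 1 = 1 + j0
Denominator: (j2) + 2 = 2 + j2
|N| = √(1² + 0²) ≈ 1, ∠N ≈ 0.00°
|D| = √(2² + 2²) ≈ 2.8284, ∠D ≈ 45.00°
∠H = 0.00° − 45.00° = -45.00°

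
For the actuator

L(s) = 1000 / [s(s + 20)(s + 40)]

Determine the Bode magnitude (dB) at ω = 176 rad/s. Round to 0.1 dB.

At s = jω = j176:
pole (s+20): 20 + j176 → |·| = √(20²+176²) = √31376 ≈ 177.13, ∠ = arctan(176/20) ≈ 83.52°
pole (s+40): 40 + j176 → |·| = √(40²+176²) = √32576 ≈ 180.49, ∠ = arctan(176/40) ≈ 77.20°
pole at origin: |s| = 176, ∠ = 90.00° (in denominator)
|L| = 1000 / 5.6268e+06 ≈ 0.00017772
Gain = 20 log₁₀(0.00017772) ≈ -75.01 dB

-75.0 dB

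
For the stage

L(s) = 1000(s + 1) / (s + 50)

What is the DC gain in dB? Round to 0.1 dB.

L(0) = 1000·1 / (50) = 20
20 log₁₀(20) ≈ 26.02 dB

26.0 dB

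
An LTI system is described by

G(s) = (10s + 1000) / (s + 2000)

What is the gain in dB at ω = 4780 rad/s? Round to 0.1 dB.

Substitute s = j4780:
Numerator: 10(j4780) + 1000 = 1000 + j47800
Denominator: (j4780) + 2000 = 2000 + j4780
|N| = √(1000² + 47800²) ≈ 47810, ∠N ≈ 88.80°
|D| = √(2000² + 4780²) ≈ 5181.5, ∠D ≈ 67.30°
|G| = 47810 / 5181.5 ≈ 9.2271
Gain = 20 log₁₀(9.2271) ≈ 19.30 dB

19.3 dB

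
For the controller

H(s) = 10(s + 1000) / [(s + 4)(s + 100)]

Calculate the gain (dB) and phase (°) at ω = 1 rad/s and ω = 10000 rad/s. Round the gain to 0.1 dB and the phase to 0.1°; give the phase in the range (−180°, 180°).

ω = 1: 27.7 dB, -14.6°; ω = 10000: -60.0 dB, -95.1°

At s = jω = j1:
zero (s+1000): 1000 + j1 → |·| = √(1000²+1²) = √1000001 ≈ 1000, ∠ = arctan(1/1000) ≈ 0.06°
pole (s+4): 4 + j1 → |·| = √(4²+1²) = √17 ≈ 4.1231, ∠ = arctan(1/4) ≈ 14.04°
pole (s+100): 100 + j1 → |·| = √(100²+1²) = √10001 ≈ 100, ∠ = arctan(1/100) ≈ 0.57°
|H| = 10 · 1000 / 412.31 ≈ 24.254
Gain = 20 log₁₀(24.254) ≈ 27.70 dB
∠H = 0.06° − 14.61° = -14.55°

At s = jω = j10000:
zero (s+1000): 1000 + j10000 → |·| = √(1000²+10000²) = √101000000 ≈ 10050, ∠ = arctan(10000/1000) ≈ 84.29°
pole (s+4): 4 + j10000 → |·| = √(4²+10000²) = √100000016 ≈ 10000, ∠ = arctan(10000/4) ≈ 89.98°
pole (s+100): 100 + j10000 → |·| = √(100²+10000²) = √100010000 ≈ 10000, ∠ = arctan(10000/100) ≈ 89.43°
|H| = 10 · 10050 / 1e+08 ≈ 0.001005
Gain = 20 log₁₀(0.001005) ≈ -59.96 dB
∠H = 84.29° − 179.41° = -95.12°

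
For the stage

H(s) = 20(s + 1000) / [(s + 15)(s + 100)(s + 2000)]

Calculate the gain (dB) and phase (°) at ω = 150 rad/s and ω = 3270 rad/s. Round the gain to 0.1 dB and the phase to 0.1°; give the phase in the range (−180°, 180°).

At s = jω = j150:
zero (s+1000): 1000 + j150 → |·| = √(1000²+150²) = √1022500 ≈ 1011.2, ∠ = arctan(150/1000) ≈ 8.53°
pole (s+15): 15 + j150 → |·| = √(15²+150²) = √22725 ≈ 150.75, ∠ = arctan(150/15) ≈ 84.29°
pole (s+100): 100 + j150 → |·| = √(100²+150²) = √32500 ≈ 180.28, ∠ = arctan(150/100) ≈ 56.31°
pole (s+2000): 2000 + j150 → |·| = √(2000²+150²) = √4022500 ≈ 2005.6, ∠ = arctan(150/2000) ≈ 4.29°
|H| = 20 · 1011.2 / 5.4507e+07 ≈ 0.00037103
Gain = 20 log₁₀(0.00037103) ≈ -68.61 dB
∠H = 8.53° − 144.89° = -136.36°

At s = jω = j3270:
zero (s+1000): 1000 + j3270 → |·| = √(1000²+3270²) = √11692900 ≈ 3419.5, ∠ = arctan(3270/1000) ≈ 73.00°
pole (s+15): 15 + j3270 → |·| = √(15²+3270²) = √10693125 ≈ 3270, ∠ = arctan(3270/15) ≈ 89.74°
pole (s+100): 100 + j3270 → |·| = √(100²+3270²) = √10702900 ≈ 3271.5, ∠ = arctan(3270/100) ≈ 88.25°
pole (s+2000): 2000 + j3270 → |·| = √(2000²+3270²) = √14692900 ≈ 3833.1, ∠ = arctan(3270/2000) ≈ 58.55°
|H| = 20 · 3419.5 / 4.1006e+10 ≈ 1.6678e-06
Gain = 20 log₁₀(1.6678e-06) ≈ -115.56 dB
∠H = 73.00° − 236.54° = -163.54°

ω = 150: -68.6 dB, -136.4°; ω = 3270: -115.6 dB, -163.5°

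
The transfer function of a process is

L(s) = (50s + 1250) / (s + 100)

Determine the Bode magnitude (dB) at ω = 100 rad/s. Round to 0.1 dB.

31.2 dB

Substitute s = j100:
Numerator: 50(j100) + 1250 = 1250 + j5000
Denominator: (j100) + 100 = 100 + j100
|N| = √(1250² + 5000²) ≈ 5153.9, ∠N ≈ 75.96°
|D| = √(100² + 100²) ≈ 141.42, ∠D ≈ 45.00°
|L| = 5153.9 / 141.42 ≈ 36.444
Gain = 20 log₁₀(36.444) ≈ 31.23 dB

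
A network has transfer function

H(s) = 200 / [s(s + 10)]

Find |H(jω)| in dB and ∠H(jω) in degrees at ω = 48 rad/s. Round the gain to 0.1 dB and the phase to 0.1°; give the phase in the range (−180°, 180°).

At s = jω = j48:
pole (s+10): 10 + j48 → |·| = √(10²+48²) = √2404 ≈ 49.031, ∠ = arctan(48/10) ≈ 78.23°
pole at origin: |s| = 48, ∠ = 90.00° (in denominator)
|H| = 200 / 2353.5 ≈ 0.08498
Gain = 20 log₁₀(0.08498) ≈ -21.41 dB
∠H = 0.00° − 168.23° = -168.23°

-21.4 dB, -168.2°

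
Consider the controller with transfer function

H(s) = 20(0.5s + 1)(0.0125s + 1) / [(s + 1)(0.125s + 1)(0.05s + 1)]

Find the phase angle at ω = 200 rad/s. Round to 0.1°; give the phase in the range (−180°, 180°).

At ω = 200 rad/s:
zero (1 + j200·0.5) = 1 + j100 → |·| ≈ 100, ∠ ≈ 89.43°
zero (1 + j200·0.0125) = 1 + j2.5 → |·| ≈ 2.6926, ∠ ≈ 68.20°
pole (1 + j200·1) = 1 + j200 → |·| ≈ 200, ∠ ≈ 89.71°
pole (1 + j200·0.125) = 1 + j25 → |·| ≈ 25.02, ∠ ≈ 87.71°
pole (1 + j200·0.05) = 1 + j10 → |·| ≈ 10.05, ∠ ≈ 84.29°
∠H = (89.43° + 68.20°) − (89.71° + 87.71° + 84.29°) = -104.08°

-104.1°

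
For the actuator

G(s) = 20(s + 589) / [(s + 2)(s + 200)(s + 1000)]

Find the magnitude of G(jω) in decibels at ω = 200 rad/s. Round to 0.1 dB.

-73.3 dB

At s = jω = j200:
zero (s+589): 589 + j200 → |·| = √(589²+200²) = √386921 ≈ 622.03, ∠ = arctan(200/589) ≈ 18.76°
pole (s+2): 2 + j200 → |·| = √(2²+200²) = √40004 ≈ 200.01, ∠ = arctan(200/2) ≈ 89.43°
pole (s+200): 200 + j200 → |·| = √(200²+200²) = √80000 ≈ 282.84, ∠ = arctan(200/200) ≈ 45.00°
pole (s+1000): 1000 + j200 → |·| = √(1000²+200²) = √1040000 ≈ 1019.8, ∠ = arctan(200/1000) ≈ 11.31°
|G| = 20 · 622.03 / 5.7691e+07 ≈ 0.00021564
Gain = 20 log₁₀(0.00021564) ≈ -73.33 dB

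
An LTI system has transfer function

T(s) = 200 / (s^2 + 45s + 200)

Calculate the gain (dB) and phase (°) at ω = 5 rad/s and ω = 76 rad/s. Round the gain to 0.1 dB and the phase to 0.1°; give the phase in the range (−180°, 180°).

Substitute s = j5:
Numerator: 200 = 200 + j0
Denominator: (j5)^2 + 45(j5) + 200 = 175 + j225
|N| = √(200² + 0²) ≈ 200, ∠N ≈ 0.00°
|D| = √(175² + 225²) ≈ 285.04, ∠D ≈ 52.13°
|T| = 200 / 285.04 ≈ 0.70166
Gain = 20 log₁₀(0.70166) ≈ -3.08 dB
∠T = 0.00° − 52.13° = -52.13°

Substitute s = j76:
Numerator: 200 = 200 + j0
Denominator: (j76)^2 + 45(j76) + 200 = -5576 + j3420
|N| = √(200² + 0²) ≈ 200, ∠N ≈ 0.00°
|D| = √(5576² + 3420²) ≈ 6541.3, ∠D ≈ 148.48°
|T| = 200 / 6541.3 ≈ 0.030575
Gain = 20 log₁₀(0.030575) ≈ -30.29 dB
∠T = 0.00° − 148.48° = -148.48°

ω = 5: -3.1 dB, -52.1°; ω = 76: -30.3 dB, -148.5°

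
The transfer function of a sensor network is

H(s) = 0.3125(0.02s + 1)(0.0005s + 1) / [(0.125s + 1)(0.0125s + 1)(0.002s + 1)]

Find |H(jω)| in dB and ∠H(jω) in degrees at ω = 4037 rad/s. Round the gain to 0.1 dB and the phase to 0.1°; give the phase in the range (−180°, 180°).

-71.2 dB, -108.8°

At ω = 4037 rad/s:
zero (1 + j4037·0.02) = 1 + j80.74 → |·| ≈ 80.746, ∠ ≈ 89.29°
zero (1 + j4037·0.0005) = 1 + j2.0185 → |·| ≈ 2.2526, ∠ ≈ 63.65°
pole (1 + j4037·0.125) = 1 + j504.625 → |·| ≈ 504.63, ∠ ≈ 89.89°
pole (1 + j4037·0.0125) = 1 + j50.4625 → |·| ≈ 50.472, ∠ ≈ 88.86°
pole (1 + j4037·0.002) = 1 + j8.074 → |·| ≈ 8.1357, ∠ ≈ 82.94°
|H| = 0.3125 · 80.746 · 2.2526 / (504.63 · 50.472 · 8.1357) ≈ 0.00027431
Gain = 20 log₁₀(0.00027431) ≈ -71.24 dB
∠H = (89.29° + 63.65°) − (89.89° + 88.86° + 82.94°) = -108.75°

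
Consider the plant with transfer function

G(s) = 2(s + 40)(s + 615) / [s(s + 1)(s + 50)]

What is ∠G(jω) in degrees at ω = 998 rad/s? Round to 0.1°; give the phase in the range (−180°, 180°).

At s = jω = j998:
zero (s+40): 40 + j998 → |·| = √(40²+998²) = √997604 ≈ 998.8, ∠ = arctan(998/40) ≈ 87.70°
zero (s+615): 615 + j998 → |·| = √(615²+998²) = √1374229 ≈ 1172.3, ∠ = arctan(998/615) ≈ 58.36°
pole (s+1): 1 + j998 → |·| = √(1²+998²) = √996005 ≈ 998, ∠ = arctan(998/1) ≈ 89.94°
pole (s+50): 50 + j998 → |·| = √(50²+998²) = √998504 ≈ 999.25, ∠ = arctan(998/50) ≈ 87.13°
pole at origin: |s| = 998, ∠ = 90.00° (in denominator)
∠G = 146.06° − 267.07° = -121.01°

-121.0°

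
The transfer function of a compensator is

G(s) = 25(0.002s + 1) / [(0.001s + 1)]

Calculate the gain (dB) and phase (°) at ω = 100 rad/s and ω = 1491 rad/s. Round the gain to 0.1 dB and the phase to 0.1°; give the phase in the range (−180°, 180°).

ω = 100: 28.1 dB, 5.6°; ω = 1491: 32.8 dB, 15.3°

At ω = 100 rad/s:
zero (1 + j100·0.002) = 1 + j0.2 → |·| ≈ 1.0198, ∠ ≈ 11.31°
pole (1 + j100·0.001) = 1 + j0.1 → |·| ≈ 1.005, ∠ ≈ 5.71°
|G| = 25 · 1.0198 / (1.005) ≈ 25.368
Gain = 20 log₁₀(25.368) ≈ 28.09 dB
∠G = (11.31°) − (5.71°) = 5.60°

At ω = 1491 rad/s:
zero (1 + j1491·0.002) = 1 + j2.982 → |·| ≈ 3.1452, ∠ ≈ 71.46°
pole (1 + j1491·0.001) = 1 + j1.491 → |·| ≈ 1.7953, ∠ ≈ 56.15°
|G| = 25 · 3.1452 / (1.7953) ≈ 43.798
Gain = 20 log₁₀(43.798) ≈ 32.83 dB
∠G = (71.46°) − (56.15°) = 15.31°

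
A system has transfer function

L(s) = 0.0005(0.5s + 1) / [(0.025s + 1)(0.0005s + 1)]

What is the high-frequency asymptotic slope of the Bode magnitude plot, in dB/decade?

-20 dB/decade

Each pole contributes −20 dB/decade at high frequency; each zero contributes +20 dB/decade.
Net: 1 zero(s) − 2 pole(s) → -20 dB/decade.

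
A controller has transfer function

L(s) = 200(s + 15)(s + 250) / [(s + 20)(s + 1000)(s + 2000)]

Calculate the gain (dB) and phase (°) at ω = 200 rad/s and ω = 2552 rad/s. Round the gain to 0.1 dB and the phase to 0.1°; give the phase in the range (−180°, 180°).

ω = 200: -30.1 dB, 23.1°; ω = 2552: -24.8 dB, -36.0°

At s = jω = j200:
zero (s+15): 15 + j200 → |·| = √(15²+200²) = √40225 ≈ 200.56, ∠ = arctan(200/15) ≈ 85.71°
zero (s+250): 250 + j200 → |·| = √(250²+200²) = √102500 ≈ 320.16, ∠ = arctan(200/250) ≈ 38.66°
pole (s+20): 20 + j200 → |·| = √(20²+200²) = √40400 ≈ 201, ∠ = arctan(200/20) ≈ 84.29°
pole (s+1000): 1000 + j200 → |·| = √(1000²+200²) = √1040000 ≈ 1019.8, ∠ = arctan(200/1000) ≈ 11.31°
pole (s+2000): 2000 + j200 → |·| = √(2000²+200²) = √4040000 ≈ 2010, ∠ = arctan(200/2000) ≈ 5.71°
|L| = 200 · 64211 / 4.1201e+08 ≈ 0.03117
Gain = 20 log₁₀(0.03117) ≈ -30.13 dB
∠L = 124.37° − 101.31° = 23.06°

At s = jω = j2552:
zero (s+15): 15 + j2552 → |·| = √(15²+2552²) = √6512929 ≈ 2552, ∠ = arctan(2552/15) ≈ 89.66°
zero (s+250): 250 + j2552 → |·| = √(250²+2552²) = √6575204 ≈ 2564.2, ∠ = arctan(2552/250) ≈ 84.41°
pole (s+20): 20 + j2552 → |·| = √(20²+2552²) = √6513104 ≈ 2552.1, ∠ = arctan(2552/20) ≈ 89.55°
pole (s+1000): 1000 + j2552 → |·| = √(1000²+2552²) = √7512704 ≈ 2740.9, ∠ = arctan(2552/1000) ≈ 68.60°
pole (s+2000): 2000 + j2552 → |·| = √(2000²+2552²) = √10512704 ≈ 3242.3, ∠ = arctan(2552/2000) ≈ 51.91°
|L| = 200 · 6.5438e+06 / 2.268e+10 ≈ 0.057705
Gain = 20 log₁₀(0.057705) ≈ -24.78 dB
∠L = 174.07° − 210.06° = -35.99°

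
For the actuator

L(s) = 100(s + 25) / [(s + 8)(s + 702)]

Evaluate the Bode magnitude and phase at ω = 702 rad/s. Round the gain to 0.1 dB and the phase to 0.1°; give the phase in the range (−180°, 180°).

-19.9 dB, -46.4°

At s = jω = j702:
zero (s+25): 25 + j702 → |·| = √(25²+702²) = √493429 ≈ 702.45, ∠ = arctan(702/25) ≈ 87.96°
pole (s+8): 8 + j702 → |·| = √(8²+702²) = √492868 ≈ 702.05, ∠ = arctan(702/8) ≈ 89.35°
pole (s+702): 702 + j702 → |·| = √(702²+702²) = √985608 ≈ 992.78, ∠ = arctan(702/702) ≈ 45.00°
|L| = 100 · 702.45 / 6.9698e+05 ≈ 0.10078
Gain = 20 log₁₀(0.10078) ≈ -19.93 dB
∠L = 87.96° − 134.35° = -46.39°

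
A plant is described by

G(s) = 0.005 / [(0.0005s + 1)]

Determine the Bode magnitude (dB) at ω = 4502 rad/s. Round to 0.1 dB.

At ω = 4502 rad/s:
pole (1 + j4502·0.0005) = 1 + j2.251 → |·| ≈ 2.4631, ∠ ≈ 66.05°
|G| = 0.005 · 1 / (2.4631) ≈ 0.00203
Gain = 20 log₁₀(0.00203) ≈ -53.85 dB

-53.9 dB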